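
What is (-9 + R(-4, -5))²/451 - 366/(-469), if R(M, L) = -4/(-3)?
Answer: 1733695/1903671 ≈ 0.91071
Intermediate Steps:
R(M, L) = 4/3 (R(M, L) = -4*(-⅓) = 4/3)
(-9 + R(-4, -5))²/451 - 366/(-469) = (-9 + 4/3)²/451 - 366/(-469) = (-23/3)²*(1/451) - 366*(-1/469) = (529/9)*(1/451) + 366/469 = 529/4059 + 366/469 = 1733695/1903671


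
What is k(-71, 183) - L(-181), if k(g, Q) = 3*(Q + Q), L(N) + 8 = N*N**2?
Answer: 5930847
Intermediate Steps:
L(N) = -8 + N**3 (L(N) = -8 + N*N**2 = -8 + N**3)
k(g, Q) = 6*Q (k(g, Q) = 3*(2*Q) = 6*Q)
k(-71, 183) - L(-181) = 6*183 - (-8 + (-181)**3) = 1098 - (-8 - 5929741) = 1098 - 1*(-5929749) = 1098 + 5929749 = 5930847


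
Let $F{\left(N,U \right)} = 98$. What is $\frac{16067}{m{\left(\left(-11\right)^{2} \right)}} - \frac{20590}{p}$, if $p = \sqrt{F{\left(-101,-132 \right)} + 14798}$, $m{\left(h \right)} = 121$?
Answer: $\frac{16067}{121} - \frac{10295 \sqrt{19}}{266} \approx -35.917$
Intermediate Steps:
$p = 28 \sqrt{19}$ ($p = \sqrt{98 + 14798} = \sqrt{14896} = 28 \sqrt{19} \approx 122.05$)
$\frac{16067}{m{\left(\left(-11\right)^{2} \right)}} - \frac{20590}{p} = \frac{16067}{121} - \frac{20590}{28 \sqrt{19}} = 16067 \cdot \frac{1}{121} - 20590 \frac{\sqrt{19}}{532} = \frac{16067}{121} - \frac{10295 \sqrt{19}}{266}$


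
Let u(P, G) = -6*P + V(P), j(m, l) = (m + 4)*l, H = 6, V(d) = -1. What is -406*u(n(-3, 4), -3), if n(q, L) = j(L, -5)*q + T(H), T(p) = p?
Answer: 307342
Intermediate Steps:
j(m, l) = l*(4 + m) (j(m, l) = (4 + m)*l = l*(4 + m))
n(q, L) = 6 + q*(-20 - 5*L) (n(q, L) = (-5*(4 + L))*q + 6 = (-20 - 5*L)*q + 6 = q*(-20 - 5*L) + 6 = 6 + q*(-20 - 5*L))
u(P, G) = -1 - 6*P (u(P, G) = -6*P - 1 = -1 - 6*P)
-406*u(n(-3, 4), -3) = -406*(-1 - 6*(6 - 5*(-3)*(4 + 4))) = -406*(-1 - 6*(6 - 5*(-3)*8)) = -406*(-1 - 6*(6 + 120)) = -406*(-1 - 6*126) = -406*(-1 - 756) = -406*(-757) = 307342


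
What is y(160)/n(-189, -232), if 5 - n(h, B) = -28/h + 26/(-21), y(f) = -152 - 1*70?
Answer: -41958/1151 ≈ -36.453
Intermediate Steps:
y(f) = -222 (y(f) = -152 - 70 = -222)
n(h, B) = 131/21 + 28/h (n(h, B) = 5 - (-28/h + 26/(-21)) = 5 - (-28/h + 26*(-1/21)) = 5 - (-28/h - 26/21) = 5 - (-26/21 - 28/h) = 5 + (26/21 + 28/h) = 131/21 + 28/h)
y(160)/n(-189, -232) = -222/(131/21 + 28/(-189)) = -222/(131/21 + 28*(-1/189)) = -222/(131/21 - 4/27) = -222/1151/189 = -222*189/1151 = -41958/1151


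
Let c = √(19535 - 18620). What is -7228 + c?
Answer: -7228 + √915 ≈ -7197.8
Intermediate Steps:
c = √915 ≈ 30.249
-7228 + c = -7228 + √915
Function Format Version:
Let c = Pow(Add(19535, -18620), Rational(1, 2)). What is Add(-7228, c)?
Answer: Add(-7228, Pow(915, Rational(1, 2))) ≈ -7197.8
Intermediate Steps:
c = Pow(915, Rational(1, 2)) ≈ 30.249
Add(-7228, c) = Add(-7228, Pow(915, Rational(1, 2)))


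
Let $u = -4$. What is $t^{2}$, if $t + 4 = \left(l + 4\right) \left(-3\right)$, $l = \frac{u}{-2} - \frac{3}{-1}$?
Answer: $961$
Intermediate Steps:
$l = 5$ ($l = - \frac{4}{-2} - \frac{3}{-1} = \left(-4\right) \left(- \frac{1}{2}\right) - -3 = 2 + 3 = 5$)
$t = -31$ ($t = -4 + \left(5 + 4\right) \left(-3\right) = -4 + 9 \left(-3\right) = -4 - 27 = -31$)
$t^{2} = \left(-31\right)^{2} = 961$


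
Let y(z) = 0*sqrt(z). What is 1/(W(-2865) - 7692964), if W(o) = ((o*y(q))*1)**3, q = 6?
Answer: -1/7692964 ≈ -1.2999e-7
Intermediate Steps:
y(z) = 0
W(o) = 0 (W(o) = ((o*0)*1)**3 = (0*1)**3 = 0**3 = 0)
1/(W(-2865) - 7692964) = 1/(0 - 7692964) = 1/(-7692964) = -1/7692964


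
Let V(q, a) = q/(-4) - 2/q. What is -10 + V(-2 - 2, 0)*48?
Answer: 62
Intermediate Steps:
V(q, a) = -2/q - q/4 (V(q, a) = q*(-¼) - 2/q = -q/4 - 2/q = -2/q - q/4)
-10 + V(-2 - 2, 0)*48 = -10 + (-2/(-2 - 2) - (-2 - 2)/4)*48 = -10 + (-2/(-4) - ¼*(-4))*48 = -10 + (-2*(-¼) + 1)*48 = -10 + (½ + 1)*48 = -10 + (3/2)*48 = -10 + 72 = 62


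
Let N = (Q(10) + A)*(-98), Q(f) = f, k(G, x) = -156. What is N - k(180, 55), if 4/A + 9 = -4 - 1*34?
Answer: -38336/47 ≈ -815.66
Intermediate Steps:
A = -4/47 (A = 4/(-9 + (-4 - 1*34)) = 4/(-9 + (-4 - 34)) = 4/(-9 - 38) = 4/(-47) = 4*(-1/47) = -4/47 ≈ -0.085106)
N = -45668/47 (N = (10 - 4/47)*(-98) = (466/47)*(-98) = -45668/47 ≈ -971.66)
N - k(180, 55) = -45668/47 - 1*(-156) = -45668/47 + 156 = -38336/47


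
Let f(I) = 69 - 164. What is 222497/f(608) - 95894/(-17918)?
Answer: -1988795658/851105 ≈ -2336.7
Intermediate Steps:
f(I) = -95
222497/f(608) - 95894/(-17918) = 222497/(-95) - 95894/(-17918) = 222497*(-1/95) - 95894*(-1/17918) = -222497/95 + 47947/8959 = -1988795658/851105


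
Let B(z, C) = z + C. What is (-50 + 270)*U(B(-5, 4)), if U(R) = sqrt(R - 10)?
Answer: 220*I*sqrt(11) ≈ 729.66*I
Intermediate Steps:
B(z, C) = C + z
U(R) = sqrt(-10 + R)
(-50 + 270)*U(B(-5, 4)) = (-50 + 270)*sqrt(-10 + (4 - 5)) = 220*sqrt(-10 - 1) = 220*sqrt(-11) = 220*(I*sqrt(11)) = 220*I*sqrt(11)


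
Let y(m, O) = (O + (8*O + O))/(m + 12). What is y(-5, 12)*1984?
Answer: 238080/7 ≈ 34011.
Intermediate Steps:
y(m, O) = 10*O/(12 + m) (y(m, O) = (O + 9*O)/(12 + m) = (10*O)/(12 + m) = 10*O/(12 + m))
y(-5, 12)*1984 = (10*12/(12 - 5))*1984 = (10*12/7)*1984 = (10*12*(⅐))*1984 = (120/7)*1984 = 238080/7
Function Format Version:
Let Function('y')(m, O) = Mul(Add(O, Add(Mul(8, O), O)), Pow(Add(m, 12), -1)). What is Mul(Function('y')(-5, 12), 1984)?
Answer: Rational(238080, 7) ≈ 34011.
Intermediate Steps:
Function('y')(m, O) = Mul(10, O, Pow(Add(12, m), -1)) (Function('y')(m, O) = Mul(Add(O, Mul(9, O)), Pow(Add(12, m), -1)) = Mul(Mul(10, O), Pow(Add(12, m), -1)) = Mul(10, O, Pow(Add(12, m), -1)))
Mul(Function('y')(-5, 12), 1984) = Mul(Mul(10, 12, Pow(Add(12, -5), -1)), 1984) = Mul(Mul(10, 12, Pow(7, -1)), 1984) = Mul(Mul(10, 12, Rational(1, 7)), 1984) = Mul(Rational(120, 7), 1984) = Rational(238080, 7)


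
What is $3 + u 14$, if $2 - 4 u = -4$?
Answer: $24$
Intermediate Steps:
$u = \frac{3}{2}$ ($u = \frac{1}{2} - -1 = \frac{1}{2} + 1 = \frac{3}{2} \approx 1.5$)
$3 + u 14 = 3 + \frac{3}{2} \cdot 14 = 3 + 21 = 24$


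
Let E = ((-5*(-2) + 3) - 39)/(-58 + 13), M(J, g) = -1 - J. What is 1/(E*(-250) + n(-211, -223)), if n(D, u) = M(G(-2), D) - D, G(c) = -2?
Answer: 9/608 ≈ 0.014803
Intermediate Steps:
n(D, u) = 1 - D (n(D, u) = (-1 - 1*(-2)) - D = (-1 + 2) - D = 1 - D)
E = 26/45 (E = ((10 + 3) - 39)/(-45) = (13 - 39)*(-1/45) = -26*(-1/45) = 26/45 ≈ 0.57778)
1/(E*(-250) + n(-211, -223)) = 1/((26/45)*(-250) + (1 - 1*(-211))) = 1/(-1300/9 + (1 + 211)) = 1/(-1300/9 + 212) = 1/(608/9) = 9/608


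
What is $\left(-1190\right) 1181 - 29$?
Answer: $-1405419$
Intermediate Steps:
$\left(-1190\right) 1181 - 29 = -1405390 - 29 = -1405419$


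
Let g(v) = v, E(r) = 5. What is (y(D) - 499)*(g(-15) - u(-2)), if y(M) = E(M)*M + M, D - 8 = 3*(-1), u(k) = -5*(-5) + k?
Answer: 17822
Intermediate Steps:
u(k) = 25 + k
D = 5 (D = 8 + 3*(-1) = 8 - 3 = 5)
y(M) = 6*M (y(M) = 5*M + M = 6*M)
(y(D) - 499)*(g(-15) - u(-2)) = (6*5 - 499)*(-15 - (25 - 2)) = (30 - 499)*(-15 - 1*23) = -469*(-15 - 23) = -469*(-38) = 17822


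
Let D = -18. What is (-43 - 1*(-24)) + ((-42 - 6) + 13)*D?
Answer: 611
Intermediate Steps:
(-43 - 1*(-24)) + ((-42 - 6) + 13)*D = (-43 - 1*(-24)) + ((-42 - 6) + 13)*(-18) = (-43 + 24) + (-48 + 13)*(-18) = -19 - 35*(-18) = -19 + 630 = 611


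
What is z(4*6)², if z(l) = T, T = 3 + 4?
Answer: 49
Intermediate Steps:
T = 7
z(l) = 7
z(4*6)² = 7² = 49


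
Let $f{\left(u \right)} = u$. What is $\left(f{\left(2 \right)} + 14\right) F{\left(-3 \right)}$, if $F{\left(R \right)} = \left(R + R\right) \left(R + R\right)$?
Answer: $576$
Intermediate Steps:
$F{\left(R \right)} = 4 R^{2}$ ($F{\left(R \right)} = 2 R 2 R = 4 R^{2}$)
$\left(f{\left(2 \right)} + 14\right) F{\left(-3 \right)} = \left(2 + 14\right) 4 \left(-3\right)^{2} = 16 \cdot 4 \cdot 9 = 16 \cdot 36 = 576$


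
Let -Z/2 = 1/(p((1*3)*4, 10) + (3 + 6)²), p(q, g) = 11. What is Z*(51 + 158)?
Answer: -209/46 ≈ -4.5435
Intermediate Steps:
Z = -1/46 (Z = -2/(11 + (3 + 6)²) = -2/(11 + 9²) = -2/(11 + 81) = -2/92 = -2*1/92 = -1/46 ≈ -0.021739)
Z*(51 + 158) = -(51 + 158)/46 = -1/46*209 = -209/46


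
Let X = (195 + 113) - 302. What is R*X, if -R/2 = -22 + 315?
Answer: -3516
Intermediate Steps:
R = -586 (R = -2*(-22 + 315) = -2*293 = -586)
X = 6 (X = 308 - 302 = 6)
R*X = -586*6 = -3516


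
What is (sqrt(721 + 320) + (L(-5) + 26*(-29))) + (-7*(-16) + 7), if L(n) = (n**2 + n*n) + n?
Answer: -590 + sqrt(1041) ≈ -557.74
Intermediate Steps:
L(n) = n + 2*n**2 (L(n) = (n**2 + n**2) + n = 2*n**2 + n = n + 2*n**2)
(sqrt(721 + 320) + (L(-5) + 26*(-29))) + (-7*(-16) + 7) = (sqrt(721 + 320) + (-5*(1 + 2*(-5)) + 26*(-29))) + (-7*(-16) + 7) = (sqrt(1041) + (-5*(1 - 10) - 754)) + (112 + 7) = (sqrt(1041) + (-5*(-9) - 754)) + 119 = (sqrt(1041) + (45 - 754)) + 119 = (sqrt(1041) - 709) + 119 = (-709 + sqrt(1041)) + 119 = -590 + sqrt(1041)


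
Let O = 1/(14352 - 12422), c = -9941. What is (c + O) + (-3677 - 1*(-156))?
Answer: -25981659/1930 ≈ -13462.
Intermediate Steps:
O = 1/1930 ≈ 0.00051813
(c + O) + (-3677 - 1*(-156)) = (-9941 + 1/1930) + (-3677 - 1*(-156)) = -19186129/1930 + (-3677 + 156) = -19186129/1930 - 3521 = -25981659/1930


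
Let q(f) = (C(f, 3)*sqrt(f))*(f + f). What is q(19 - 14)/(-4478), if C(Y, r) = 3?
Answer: -15*sqrt(5)/2239 ≈ -0.014980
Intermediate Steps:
q(f) = 6*f**(3/2) (q(f) = (3*sqrt(f))*(f + f) = (3*sqrt(f))*(2*f) = 6*f**(3/2))
q(19 - 14)/(-4478) = (6*(19 - 14)**(3/2))/(-4478) = (6*5**(3/2))*(-1/4478) = (6*(5*sqrt(5)))*(-1/4478) = (30*sqrt(5))*(-1/4478) = -15*sqrt(5)/2239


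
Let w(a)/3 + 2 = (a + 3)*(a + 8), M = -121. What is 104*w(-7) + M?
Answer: -1993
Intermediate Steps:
w(a) = -6 + 3*(3 + a)*(8 + a) (w(a) = -6 + 3*((a + 3)*(a + 8)) = -6 + 3*((3 + a)*(8 + a)) = -6 + 3*(3 + a)*(8 + a))
104*w(-7) + M = 104*(66 + 3*(-7)² + 33*(-7)) - 121 = 104*(66 + 3*49 - 231) - 121 = 104*(66 + 147 - 231) - 121 = 104*(-18) - 121 = -1872 - 121 = -1993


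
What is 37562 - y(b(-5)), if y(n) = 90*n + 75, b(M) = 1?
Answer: 37397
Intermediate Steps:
y(n) = 75 + 90*n
37562 - y(b(-5)) = 37562 - (75 + 90*1) = 37562 - (75 + 90) = 37562 - 1*165 = 37562 - 165 = 37397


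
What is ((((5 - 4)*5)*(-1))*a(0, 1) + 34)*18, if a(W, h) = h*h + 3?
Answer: 252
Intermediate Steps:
a(W, h) = 3 + h² (a(W, h) = h² + 3 = 3 + h²)
((((5 - 4)*5)*(-1))*a(0, 1) + 34)*18 = ((((5 - 4)*5)*(-1))*(3 + 1²) + 34)*18 = (((1*5)*(-1))*(3 + 1) + 34)*18 = ((5*(-1))*4 + 34)*18 = (-5*4 + 34)*18 = (-20 + 34)*18 = 14*18 = 252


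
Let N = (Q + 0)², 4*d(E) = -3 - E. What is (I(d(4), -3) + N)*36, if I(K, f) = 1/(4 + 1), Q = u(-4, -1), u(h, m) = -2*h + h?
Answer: 2916/5 ≈ 583.20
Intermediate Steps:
u(h, m) = -h
Q = 4 (Q = -1*(-4) = 4)
d(E) = -¾ - E/4 (d(E) = (-3 - E)/4 = -¾ - E/4)
N = 16 (N = (4 + 0)² = 4² = 16)
I(K, f) = ⅕ (I(K, f) = 1/5 = ⅕)
(I(d(4), -3) + N)*36 = (⅕ + 16)*36 = (81/5)*36 = 2916/5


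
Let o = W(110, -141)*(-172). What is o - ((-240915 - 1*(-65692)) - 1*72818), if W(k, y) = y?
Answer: 272293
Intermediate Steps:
o = 24252 (o = -141*(-172) = 24252)
o - ((-240915 - 1*(-65692)) - 1*72818) = 24252 - ((-240915 - 1*(-65692)) - 1*72818) = 24252 - ((-240915 + 65692) - 72818) = 24252 - (-175223 - 72818) = 24252 - 1*(-248041) = 24252 + 248041 = 272293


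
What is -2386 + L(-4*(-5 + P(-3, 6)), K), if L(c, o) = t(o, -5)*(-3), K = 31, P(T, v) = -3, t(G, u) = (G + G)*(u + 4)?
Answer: -2200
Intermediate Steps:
t(G, u) = 2*G*(4 + u) (t(G, u) = (2*G)*(4 + u) = 2*G*(4 + u))
L(c, o) = 6*o (L(c, o) = (2*o*(4 - 5))*(-3) = (2*o*(-1))*(-3) = -2*o*(-3) = 6*o)
-2386 + L(-4*(-5 + P(-3, 6)), K) = -2386 + 6*31 = -2386 + 186 = -2200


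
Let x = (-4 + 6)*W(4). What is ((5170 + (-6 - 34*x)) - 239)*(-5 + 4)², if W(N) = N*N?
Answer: 3837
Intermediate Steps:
W(N) = N²
x = 32 (x = (-4 + 6)*4² = 2*16 = 32)
((5170 + (-6 - 34*x)) - 239)*(-5 + 4)² = ((5170 + (-6 - 34*32)) - 239)*(-5 + 4)² = ((5170 + (-6 - 1088)) - 239)*(-1)² = ((5170 - 1094) - 239)*1 = (4076 - 239)*1 = 3837*1 = 3837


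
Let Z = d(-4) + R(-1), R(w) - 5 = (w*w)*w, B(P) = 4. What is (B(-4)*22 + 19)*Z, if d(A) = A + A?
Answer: -428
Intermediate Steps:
d(A) = 2*A
R(w) = 5 + w³ (R(w) = 5 + (w*w)*w = 5 + w²*w = 5 + w³)
Z = -4 (Z = 2*(-4) + (5 + (-1)³) = -8 + (5 - 1) = -8 + 4 = -4)
(B(-4)*22 + 19)*Z = (4*22 + 19)*(-4) = (88 + 19)*(-4) = 107*(-4) = -428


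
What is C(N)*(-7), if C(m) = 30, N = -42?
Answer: -210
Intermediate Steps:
C(N)*(-7) = 30*(-7) = -210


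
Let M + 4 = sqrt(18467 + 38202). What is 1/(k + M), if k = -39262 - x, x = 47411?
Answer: -86677/7512845660 - sqrt(56669)/7512845660 ≈ -1.1569e-5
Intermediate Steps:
M = -4 + sqrt(56669) (M = -4 + sqrt(18467 + 38202) = -4 + sqrt(56669) ≈ 234.05)
k = -86673 (k = -39262 - 1*47411 = -39262 - 47411 = -86673)
1/(k + M) = 1/(-86673 + (-4 + sqrt(56669))) = 1/(-86677 + sqrt(56669))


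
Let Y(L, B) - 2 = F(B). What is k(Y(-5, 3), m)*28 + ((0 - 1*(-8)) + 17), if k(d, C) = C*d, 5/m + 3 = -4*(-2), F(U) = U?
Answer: 165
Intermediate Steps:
m = 1 (m = 5/(-3 - 4*(-2)) = 5/(-3 + 8) = 5/5 = 5*(⅕) = 1)
Y(L, B) = 2 + B
k(Y(-5, 3), m)*28 + ((0 - 1*(-8)) + 17) = (1*(2 + 3))*28 + ((0 - 1*(-8)) + 17) = (1*5)*28 + ((0 + 8) + 17) = 5*28 + (8 + 17) = 140 + 25 = 165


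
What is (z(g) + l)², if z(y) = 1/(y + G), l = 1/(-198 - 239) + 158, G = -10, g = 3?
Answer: 233171162884/9357481 ≈ 24918.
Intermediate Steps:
l = 69045/437 (l = 1/(-437) + 158 = -1/437 + 158 = 69045/437 ≈ 158.00)
z(y) = 1/(-10 + y) (z(y) = 1/(y - 10) = 1/(-10 + y))
(z(g) + l)² = (1/(-10 + 3) + 69045/437)² = (1/(-7) + 69045/437)² = (-⅐ + 69045/437)² = (482878/3059)² = 233171162884/9357481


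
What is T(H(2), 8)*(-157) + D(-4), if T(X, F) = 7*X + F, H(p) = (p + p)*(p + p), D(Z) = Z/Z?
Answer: -18839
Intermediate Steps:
D(Z) = 1
H(p) = 4*p**2 (H(p) = (2*p)*(2*p) = 4*p**2)
T(X, F) = F + 7*X
T(H(2), 8)*(-157) + D(-4) = (8 + 7*(4*2**2))*(-157) + 1 = (8 + 7*(4*4))*(-157) + 1 = (8 + 7*16)*(-157) + 1 = (8 + 112)*(-157) + 1 = 120*(-157) + 1 = -18840 + 1 = -18839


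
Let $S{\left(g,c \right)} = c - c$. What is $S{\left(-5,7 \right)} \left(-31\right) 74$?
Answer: $0$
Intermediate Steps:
$S{\left(g,c \right)} = 0$
$S{\left(-5,7 \right)} \left(-31\right) 74 = 0 \left(-31\right) 74 = 0 \cdot 74 = 0$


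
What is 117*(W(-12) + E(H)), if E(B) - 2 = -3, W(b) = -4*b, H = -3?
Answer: 5499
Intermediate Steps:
E(B) = -1 (E(B) = 2 - 3 = -1)
117*(W(-12) + E(H)) = 117*(-4*(-12) - 1) = 117*(48 - 1) = 117*47 = 5499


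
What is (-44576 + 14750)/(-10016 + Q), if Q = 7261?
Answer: 29826/2755 ≈ 10.826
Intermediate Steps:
(-44576 + 14750)/(-10016 + Q) = (-44576 + 14750)/(-10016 + 7261) = -29826/(-2755) = -29826*(-1/2755) = 29826/2755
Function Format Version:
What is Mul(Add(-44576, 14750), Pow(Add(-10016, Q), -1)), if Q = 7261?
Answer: Rational(29826, 2755) ≈ 10.826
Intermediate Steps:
Mul(Add(-44576, 14750), Pow(Add(-10016, Q), -1)) = Mul(Add(-44576, 14750), Pow(Add(-10016, 7261), -1)) = Mul(-29826, Pow(-2755, -1)) = Mul(-29826, Rational(-1, 2755)) = Rational(29826, 2755)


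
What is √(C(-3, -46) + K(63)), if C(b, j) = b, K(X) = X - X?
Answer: I*√3 ≈ 1.732*I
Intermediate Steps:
K(X) = 0
√(C(-3, -46) + K(63)) = √(-3 + 0) = √(-3) = I*√3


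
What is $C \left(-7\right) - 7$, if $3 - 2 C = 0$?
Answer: $- \frac{35}{2} \approx -17.5$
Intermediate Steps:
$C = \frac{3}{2}$ ($C = \frac{3}{2} - 0 = \frac{3}{2} + 0 = \frac{3}{2} \approx 1.5$)
$C \left(-7\right) - 7 = \frac{3}{2} \left(-7\right) - 7 = - \frac{21}{2} - 7 = - \frac{35}{2}$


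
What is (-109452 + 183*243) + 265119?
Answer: 200136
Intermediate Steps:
(-109452 + 183*243) + 265119 = (-109452 + 44469) + 265119 = -64983 + 265119 = 200136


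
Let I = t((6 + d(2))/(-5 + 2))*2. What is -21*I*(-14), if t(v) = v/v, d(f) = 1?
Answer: 588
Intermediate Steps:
t(v) = 1
I = 2 (I = 1*2 = 2)
-21*I*(-14) = -21*2*(-14) = -42*(-14) = 588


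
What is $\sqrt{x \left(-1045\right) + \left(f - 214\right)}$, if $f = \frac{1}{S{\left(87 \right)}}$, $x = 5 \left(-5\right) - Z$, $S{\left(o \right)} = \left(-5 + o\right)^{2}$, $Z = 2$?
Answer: $\frac{5 \sqrt{7531149}}{82} \approx 167.33$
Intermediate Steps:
$x = -27$ ($x = 5 \left(-5\right) - 2 = -25 - 2 = -27$)
$f = \frac{1}{6724}$ ($f = \frac{1}{\left(-5 + 87\right)^{2}} = \frac{1}{82^{2}} = \frac{1}{6724} \approx 0.00014872$)
$\sqrt{x \left(-1045\right) + \left(f - 214\right)} = \sqrt{\left(-27\right) \left(-1045\right) + \left(\frac{1}{6724} - 214\right)} = \sqrt{28215 - \frac{1438935}{6724}} = \sqrt{\frac{188278725}{6724}} = \frac{5 \sqrt{7531149}}{82}$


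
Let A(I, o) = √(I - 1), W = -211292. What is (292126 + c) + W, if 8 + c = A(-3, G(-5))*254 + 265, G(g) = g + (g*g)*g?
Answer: 81091 + 508*I ≈ 81091.0 + 508.0*I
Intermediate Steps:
G(g) = g + g³ (G(g) = g + g²*g = g + g³)
A(I, o) = √(-1 + I)
c = 257 + 508*I (c = -8 + (√(-1 - 3)*254 + 265) = -8 + (√(-4)*254 + 265) = -8 + ((2*I)*254 + 265) = -8 + (508*I + 265) = -8 + (265 + 508*I) = 257 + 508*I ≈ 257.0 + 508.0*I)
(292126 + c) + W = (292126 + (257 + 508*I)) - 211292 = (292383 + 508*I) - 211292 = 81091 + 508*I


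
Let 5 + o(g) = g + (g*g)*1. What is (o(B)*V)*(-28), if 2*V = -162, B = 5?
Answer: 56700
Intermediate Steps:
V = -81 (V = (1/2)*(-162) = -81)
o(g) = -5 + g + g**2 (o(g) = -5 + (g + (g*g)*1) = -5 + (g + g**2*1) = -5 + (g + g**2) = -5 + g + g**2)
(o(B)*V)*(-28) = ((-5 + 5 + 5**2)*(-81))*(-28) = ((-5 + 5 + 25)*(-81))*(-28) = (25*(-81))*(-28) = -2025*(-28) = 56700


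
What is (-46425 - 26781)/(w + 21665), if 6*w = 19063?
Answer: -439236/149053 ≈ -2.9468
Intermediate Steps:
w = 19063/6 (w = (1/6)*19063 = 19063/6 ≈ 3177.2)
(-46425 - 26781)/(w + 21665) = (-46425 - 26781)/(19063/6 + 21665) = -73206/149053/6 = -73206*6/149053 = -439236/149053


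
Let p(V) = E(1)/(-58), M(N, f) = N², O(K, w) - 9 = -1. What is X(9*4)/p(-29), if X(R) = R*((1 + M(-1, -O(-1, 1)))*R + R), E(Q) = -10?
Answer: 112752/5 ≈ 22550.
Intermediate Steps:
O(K, w) = 8 (O(K, w) = 9 - 1 = 8)
p(V) = 5/29 (p(V) = -10/(-58) = -10*(-1/58) = 5/29)
X(R) = 3*R² (X(R) = R*((1 + (-1)²)*R + R) = R*((1 + 1)*R + R) = R*(2*R + R) = R*(3*R) = 3*R²)
X(9*4)/p(-29) = (3*(9*4)²)/(5/29) = (3*36²)*(29/5) = (3*1296)*(29/5) = 3888*(29/5) = 112752/5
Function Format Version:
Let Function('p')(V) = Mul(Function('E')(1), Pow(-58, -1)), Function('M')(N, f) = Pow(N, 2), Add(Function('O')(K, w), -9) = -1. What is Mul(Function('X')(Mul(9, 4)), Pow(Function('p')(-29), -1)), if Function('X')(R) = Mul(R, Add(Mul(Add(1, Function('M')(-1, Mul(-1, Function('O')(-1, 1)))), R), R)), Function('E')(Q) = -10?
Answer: Rational(112752, 5) ≈ 22550.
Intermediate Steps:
Function('O')(K, w) = 8 (Function('O')(K, w) = Add(9, -1) = 8)
Function('p')(V) = Rational(5, 29) (Function('p')(V) = Mul(-10, Pow(-58, -1)) = Mul(-10, Rational(-1, 58)) = Rational(5, 29))
Function('X')(R) = Mul(3, Pow(R, 2)) (Function('X')(R) = Mul(R, Add(Mul(Add(1, Pow(-1, 2)), R), R)) = Mul(R, Add(Mul(Add(1, 1), R), R)) = Mul(R, Add(Mul(2, R), R)) = Mul(R, Mul(3, R)) = Mul(3, Pow(R, 2)))
Mul(Function('X')(Mul(9, 4)), Pow(Function('p')(-29), -1)) = Mul(Mul(3, Pow(Mul(9, 4), 2)), Pow(Rational(5, 29), -1)) = Mul(Mul(3, Pow(36, 2)), Rational(29, 5)) = Mul(Mul(3, 1296), Rational(29, 5)) = Mul(3888, Rational(29, 5)) = Rational(112752, 5)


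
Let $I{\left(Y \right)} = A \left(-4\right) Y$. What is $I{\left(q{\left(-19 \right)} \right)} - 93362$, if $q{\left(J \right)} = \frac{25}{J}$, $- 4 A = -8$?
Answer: $- \frac{1773678}{19} \approx -93352.0$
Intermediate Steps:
$A = 2$ ($A = \left(- \frac{1}{4}\right) \left(-8\right) = 2$)
$I{\left(Y \right)} = - 8 Y$ ($I{\left(Y \right)} = 2 \left(-4\right) Y = - 8 Y$)
$I{\left(q{\left(-19 \right)} \right)} - 93362 = - 8 \frac{25}{-19} - 93362 = - 8 \cdot 25 \left(- \frac{1}{19}\right) - 93362 = \left(-8\right) \left(- \frac{25}{19}\right) - 93362 = \frac{200}{19} - 93362 = - \frac{1773678}{19}$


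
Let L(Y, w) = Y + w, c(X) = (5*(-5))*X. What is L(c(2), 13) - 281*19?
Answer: -5376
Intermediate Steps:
c(X) = -25*X
L(c(2), 13) - 281*19 = (-25*2 + 13) - 281*19 = (-50 + 13) - 5339 = -37 - 5339 = -5376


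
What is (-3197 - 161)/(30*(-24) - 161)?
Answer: 3358/881 ≈ 3.8116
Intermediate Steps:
(-3197 - 161)/(30*(-24) - 161) = -3358/(-720 - 161) = -3358/(-881) = -3358*(-1/881) = 3358/881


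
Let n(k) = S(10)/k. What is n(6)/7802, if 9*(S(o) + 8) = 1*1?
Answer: -71/421308 ≈ -0.00016852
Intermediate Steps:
S(o) = -71/9 (S(o) = -8 + (1*1)/9 = -8 + (⅑)*1 = -8 + ⅑ = -71/9)
n(k) = -71/(9*k)
n(6)/7802 = -71/9/6/7802 = -71/9*⅙*(1/7802) = -71/54*1/7802 = -71/421308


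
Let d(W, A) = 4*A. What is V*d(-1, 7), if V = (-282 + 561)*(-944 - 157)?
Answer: -8601012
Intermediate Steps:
V = -307179 (V = 279*(-1101) = -307179)
V*d(-1, 7) = -1228716*7 = -307179*28 = -8601012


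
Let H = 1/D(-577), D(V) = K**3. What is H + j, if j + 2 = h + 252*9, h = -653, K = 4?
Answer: 103233/64 ≈ 1613.0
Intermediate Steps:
D(V) = 64 (D(V) = 4**3 = 64)
H = 1/64 ≈ 0.015625
j = 1613 (j = -2 + (-653 + 252*9) = -2 + (-653 + 2268) = -2 + 1615 = 1613)
H + j = 1/64 + 1613 = 103233/64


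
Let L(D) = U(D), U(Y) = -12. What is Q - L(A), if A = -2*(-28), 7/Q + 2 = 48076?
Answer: 576895/48074 ≈ 12.000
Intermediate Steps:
Q = 7/48074 (Q = 7/(-2 + 48076) = 7/48074 ≈ 0.00014561)
A = 56
L(D) = -12
Q - L(A) = 7/48074 - 1*(-12) = 7/48074 + 12 = 576895/48074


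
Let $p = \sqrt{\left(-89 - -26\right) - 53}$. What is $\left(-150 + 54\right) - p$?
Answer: $-96 - 2 i \sqrt{29} \approx -96.0 - 10.77 i$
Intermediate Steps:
$p = 2 i \sqrt{29}$ ($p = \sqrt{\left(-89 + 26\right) - 53} = \sqrt{-63 - 53} = \sqrt{-116} = 2 i \sqrt{29} \approx 10.77 i$)
$\left(-150 + 54\right) - p = \left(-150 + 54\right) - 2 i \sqrt{29} = -96 - 2 i \sqrt{29}$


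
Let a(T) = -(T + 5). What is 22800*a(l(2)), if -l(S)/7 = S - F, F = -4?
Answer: 843600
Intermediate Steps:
l(S) = -28 - 7*S (l(S) = -7*(S - 1*(-4)) = -7*(S + 4) = -7*(4 + S) = -28 - 7*S)
a(T) = -5 - T (a(T) = -(5 + T) = -5 - T)
22800*a(l(2)) = 22800*(-5 - (-28 - 7*2)) = 22800*(-5 - (-28 - 14)) = 22800*(-5 - 1*(-42)) = 22800*(-5 + 42) = 22800*37 = 843600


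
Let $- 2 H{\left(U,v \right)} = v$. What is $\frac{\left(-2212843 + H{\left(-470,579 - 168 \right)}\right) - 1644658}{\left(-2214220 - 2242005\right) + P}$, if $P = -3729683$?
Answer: $\frac{7715413}{16371816} \approx 0.47126$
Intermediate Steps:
$H{\left(U,v \right)} = - \frac{v}{2}$
$\frac{\left(-2212843 + H{\left(-470,579 - 168 \right)}\right) - 1644658}{\left(-2214220 - 2242005\right) + P} = \frac{\left(-2212843 - \frac{579 - 168}{2}\right) - 1644658}{\left(-2214220 - 2242005\right) - 3729683} = \frac{\left(-2212843 - \frac{411}{2}\right) - 1644658}{-4456225 - 3729683} = \frac{\left(-2212843 - \frac{411}{2}\right) - 1644658}{-8185908} = \left(- \frac{4426097}{2} - 1644658\right) \left(- \frac{1}{8185908}\right) = \left(- \frac{7715413}{2}\right) \left(- \frac{1}{8185908}\right) = \frac{7715413}{16371816}$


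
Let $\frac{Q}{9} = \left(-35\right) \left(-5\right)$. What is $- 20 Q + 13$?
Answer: $-31487$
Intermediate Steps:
$Q = 1575$ ($Q = 9 \left(\left(-35\right) \left(-5\right)\right) = 9 \cdot 175 = 1575$)
$- 20 Q + 13 = \left(-20\right) 1575 + 13 = -31500 + 13 = -31487$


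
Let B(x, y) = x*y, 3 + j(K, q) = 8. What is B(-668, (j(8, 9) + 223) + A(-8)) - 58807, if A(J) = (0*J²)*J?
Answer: -211111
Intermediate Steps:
j(K, q) = 5 (j(K, q) = -3 + 8 = 5)
A(J) = 0 (A(J) = 0*J = 0)
B(-668, (j(8, 9) + 223) + A(-8)) - 58807 = -668*((5 + 223) + 0) - 58807 = -668*(228 + 0) - 58807 = -668*228 - 58807 = -152304 - 58807 = -211111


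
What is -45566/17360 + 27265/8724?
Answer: 9475327/18931080 ≈ 0.50052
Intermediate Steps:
-45566/17360 + 27265/8724 = -45566*1/17360 + 27265*(1/8724) = -22783/8680 + 27265/8724 = 9475327/18931080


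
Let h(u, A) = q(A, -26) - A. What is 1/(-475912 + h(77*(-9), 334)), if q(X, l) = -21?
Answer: -1/476267 ≈ -2.0997e-6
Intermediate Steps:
h(u, A) = -21 - A
1/(-475912 + h(77*(-9), 334)) = 1/(-475912 + (-21 - 1*334)) = 1/(-475912 + (-21 - 334)) = 1/(-475912 - 355) = 1/(-476267) = -1/476267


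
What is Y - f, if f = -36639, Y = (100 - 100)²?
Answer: 36639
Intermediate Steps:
Y = 0 (Y = 0² = 0)
Y - f = 0 - 1*(-36639) = 0 + 36639 = 36639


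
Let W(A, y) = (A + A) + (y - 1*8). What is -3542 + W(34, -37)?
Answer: -3519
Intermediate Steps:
W(A, y) = -8 + y + 2*A (W(A, y) = 2*A + (y - 8) = 2*A + (-8 + y) = -8 + y + 2*A)
-3542 + W(34, -37) = -3542 + (-8 - 37 + 2*34) = -3542 + (-8 - 37 + 68) = -3542 + 23 = -3519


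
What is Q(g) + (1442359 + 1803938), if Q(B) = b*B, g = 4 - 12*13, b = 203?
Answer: 3215441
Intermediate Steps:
g = -152 (g = 4 - 156 = -152)
Q(B) = 203*B
Q(g) + (1442359 + 1803938) = 203*(-152) + (1442359 + 1803938) = -30856 + 3246297 = 3215441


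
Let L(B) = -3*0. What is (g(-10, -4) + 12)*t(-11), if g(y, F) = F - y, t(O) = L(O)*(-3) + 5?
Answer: 90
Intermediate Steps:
L(B) = 0
t(O) = 5 (t(O) = 0*(-3) + 5 = 0 + 5 = 5)
(g(-10, -4) + 12)*t(-11) = ((-4 - 1*(-10)) + 12)*5 = ((-4 + 10) + 12)*5 = (6 + 12)*5 = 18*5 = 90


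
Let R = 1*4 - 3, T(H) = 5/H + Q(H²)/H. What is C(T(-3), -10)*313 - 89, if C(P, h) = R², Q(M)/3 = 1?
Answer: 224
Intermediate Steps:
Q(M) = 3 (Q(M) = 3*1 = 3)
T(H) = 8/H (T(H) = 5/H + 3/H = 8/H)
R = 1 (R = 4 - 3 = 1)
C(P, h) = 1 (C(P, h) = 1² = 1)
C(T(-3), -10)*313 - 89 = 1*313 - 89 = 313 - 89 = 224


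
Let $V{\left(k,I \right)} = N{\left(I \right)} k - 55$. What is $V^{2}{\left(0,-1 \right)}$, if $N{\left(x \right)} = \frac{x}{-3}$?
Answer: $3025$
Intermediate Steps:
$N{\left(x \right)} = - \frac{x}{3}$ ($N{\left(x \right)} = x \left(- \frac{1}{3}\right) = - \frac{x}{3}$)
$V{\left(k,I \right)} = -55 - \frac{I k}{3}$ ($V{\left(k,I \right)} = - \frac{I}{3} k - 55 = - \frac{I k}{3} - 55 = -55 - \frac{I k}{3}$)
$V^{2}{\left(0,-1 \right)} = \left(-55 - \left(- \frac{1}{3}\right) 0\right)^{2} = \left(-55 + 0\right)^{2} = \left(-55\right)^{2} = 3025$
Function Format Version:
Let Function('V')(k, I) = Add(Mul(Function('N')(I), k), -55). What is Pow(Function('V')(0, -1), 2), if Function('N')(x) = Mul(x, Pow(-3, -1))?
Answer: 3025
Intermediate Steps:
Function('N')(x) = Mul(Rational(-1, 3), x) (Function('N')(x) = Mul(x, Rational(-1, 3)) = Mul(Rational(-1, 3), x))
Function('V')(k, I) = Add(-55, Mul(Rational(-1, 3), I, k)) (Function('V')(k, I) = Add(Mul(Mul(Rational(-1, 3), I), k), -55) = Add(Mul(Rational(-1, 3), I, k), -55) = Add(-55, Mul(Rational(-1, 3), I, k)))
Pow(Function('V')(0, -1), 2) = Pow(Add(-55, Mul(Rational(-1, 3), -1, 0)), 2) = Pow(Add(-55, 0), 2) = Pow(-55, 2) = 3025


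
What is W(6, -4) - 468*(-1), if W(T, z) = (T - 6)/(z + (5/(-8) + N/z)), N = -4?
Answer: 468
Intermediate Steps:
W(T, z) = (-6 + T)/(-5/8 + z - 4/z) (W(T, z) = (T - 6)/(z + (5/(-8) - 4/z)) = (-6 + T)/(z + (5*(-⅛) - 4/z)) = (-6 + T)/(z + (-5/8 - 4/z)) = (-6 + T)/(-5/8 + z - 4/z))
W(6, -4) - 468*(-1) = 8*(-4)*(-6 + 6)/(-32 - 5*(-4) + 8*(-4)²) - 468*(-1) = 8*(-4)*0/(-32 + 20 + 8*16) + 468 = 8*(-4)*0/(-32 + 20 + 128) + 468 = 8*(-4)*0/116 + 468 = 8*(-4)*(1/116)*0 + 468 = 0 + 468 = 468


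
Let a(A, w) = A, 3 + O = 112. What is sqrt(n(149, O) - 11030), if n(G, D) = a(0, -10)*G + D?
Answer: I*sqrt(10921) ≈ 104.5*I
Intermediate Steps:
O = 109 (O = -3 + 112 = 109)
n(G, D) = D (n(G, D) = 0*G + D = 0 + D = D)
sqrt(n(149, O) - 11030) = sqrt(109 - 11030) = sqrt(-10921) = I*sqrt(10921)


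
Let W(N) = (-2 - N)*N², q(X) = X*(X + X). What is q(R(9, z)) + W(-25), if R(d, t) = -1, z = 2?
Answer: 14377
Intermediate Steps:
q(X) = 2*X² (q(X) = X*(2*X) = 2*X²)
W(N) = N²*(-2 - N)
q(R(9, z)) + W(-25) = 2*(-1)² + (-25)²*(-2 - 1*(-25)) = 2*1 + 625*(-2 + 25) = 2 + 625*23 = 2 + 14375 = 14377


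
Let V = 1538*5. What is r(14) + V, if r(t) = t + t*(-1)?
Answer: 7690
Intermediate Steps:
r(t) = 0 (r(t) = t - t = 0)
V = 7690
r(14) + V = 0 + 7690 = 7690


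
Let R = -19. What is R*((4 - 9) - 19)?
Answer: 456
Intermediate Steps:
R*((4 - 9) - 19) = -19*((4 - 9) - 19) = -19*(-5 - 19) = -19*(-24) = 456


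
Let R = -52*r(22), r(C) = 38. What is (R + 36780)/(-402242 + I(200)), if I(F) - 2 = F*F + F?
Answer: -1243/12930 ≈ -0.096133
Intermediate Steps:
I(F) = 2 + F + F² (I(F) = 2 + (F*F + F) = 2 + (F² + F) = 2 + (F + F²) = 2 + F + F²)
R = -1976 (R = -52*38 = -1976)
(R + 36780)/(-402242 + I(200)) = (-1976 + 36780)/(-402242 + (2 + 200 + 200²)) = 34804/(-402242 + (2 + 200 + 40000)) = 34804/(-402242 + 40202) = 34804/(-362040) = 34804*(-1/362040) = -1243/12930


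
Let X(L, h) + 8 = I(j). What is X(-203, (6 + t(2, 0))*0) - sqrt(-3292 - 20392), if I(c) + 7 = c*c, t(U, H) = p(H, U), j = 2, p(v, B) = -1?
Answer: -11 - 2*I*sqrt(5921) ≈ -11.0 - 153.9*I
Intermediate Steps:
t(U, H) = -1
I(c) = -7 + c**2 (I(c) = -7 + c*c = -7 + c**2)
X(L, h) = -11 (X(L, h) = -8 + (-7 + 2**2) = -8 + (-7 + 4) = -8 - 3 = -11)
X(-203, (6 + t(2, 0))*0) - sqrt(-3292 - 20392) = -11 - sqrt(-3292 - 20392) = -11 - sqrt(-23684) = -11 - 2*I*sqrt(5921)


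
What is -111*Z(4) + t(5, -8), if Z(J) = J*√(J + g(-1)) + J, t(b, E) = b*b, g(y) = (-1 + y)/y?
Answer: -419 - 444*√6 ≈ -1506.6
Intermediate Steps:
g(y) = (-1 + y)/y
t(b, E) = b²
Z(J) = J + J*√(2 + J) (Z(J) = J*√(J + (-1 - 1)/(-1)) + J = J*√(J - 1*(-2)) + J = J*√(J + 2) + J = J*√(2 + J) + J = J + J*√(2 + J))
-111*Z(4) + t(5, -8) = -444*(1 + √(2 + 4)) + 5² = -444*(1 + √6) + 25 = -111*(4 + 4*√6) + 25 = (-444 - 444*√6) + 25 = -419 - 444*√6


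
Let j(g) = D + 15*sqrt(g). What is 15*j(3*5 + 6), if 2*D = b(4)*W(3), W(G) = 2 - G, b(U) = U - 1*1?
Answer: -45/2 + 225*sqrt(21) ≈ 1008.6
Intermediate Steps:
b(U) = -1 + U (b(U) = U - 1 = -1 + U)
D = -3/2 (D = ((-1 + 4)*(2 - 1*3))/2 = (3*(2 - 3))/2 = (3*(-1))/2 = (1/2)*(-3) = -3/2 ≈ -1.5000)
j(g) = -3/2 + 15*sqrt(g)
15*j(3*5 + 6) = 15*(-3/2 + 15*sqrt(3*5 + 6)) = 15*(-3/2 + 15*sqrt(15 + 6)) = 15*(-3/2 + 15*sqrt(21)) = -45/2 + 225*sqrt(21)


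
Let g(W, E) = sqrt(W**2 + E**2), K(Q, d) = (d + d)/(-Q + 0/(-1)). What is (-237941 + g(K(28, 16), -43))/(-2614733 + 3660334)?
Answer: -237941/1045601 + sqrt(90665)/7319207 ≈ -0.22752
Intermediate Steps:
K(Q, d) = -2*d/Q (K(Q, d) = (2*d)/(-Q + 0*(-1)) = (2*d)/(-Q + 0) = (2*d)/((-Q)) = (2*d)*(-1/Q) = -2*d/Q)
g(W, E) = sqrt(E**2 + W**2)
(-237941 + g(K(28, 16), -43))/(-2614733 + 3660334) = (-237941 + sqrt((-43)**2 + (-2*16/28)**2))/(-2614733 + 3660334) = (-237941 + sqrt(1849 + (-2*16*1/28)**2))/1045601 = (-237941 + sqrt(1849 + (-8/7)**2))*(1/1045601) = (-237941 + sqrt(1849 + 64/49))*(1/1045601) = (-237941 + sqrt(90665/49))*(1/1045601) = (-237941 + sqrt(90665)/7)*(1/1045601) = -237941/1045601 + sqrt(90665)/7319207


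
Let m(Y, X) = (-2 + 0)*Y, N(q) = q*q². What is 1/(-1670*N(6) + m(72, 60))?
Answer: -1/360864 ≈ -2.7711e-6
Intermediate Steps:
N(q) = q³
m(Y, X) = -2*Y
1/(-1670*N(6) + m(72, 60)) = 1/(-1670*6³ - 2*72) = 1/(-1670*216 - 144) = 1/(-360720 - 144) = 1/(-360864) = -1/360864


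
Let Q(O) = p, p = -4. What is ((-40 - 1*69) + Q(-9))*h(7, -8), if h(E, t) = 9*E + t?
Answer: -6215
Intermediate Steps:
Q(O) = -4
h(E, t) = t + 9*E
((-40 - 1*69) + Q(-9))*h(7, -8) = ((-40 - 1*69) - 4)*(-8 + 9*7) = ((-40 - 69) - 4)*(-8 + 63) = (-109 - 4)*55 = -113*55 = -6215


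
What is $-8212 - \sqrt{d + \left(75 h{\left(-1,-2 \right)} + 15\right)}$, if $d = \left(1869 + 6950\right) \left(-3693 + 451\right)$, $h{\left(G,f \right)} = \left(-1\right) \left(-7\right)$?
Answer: $-8212 - i \sqrt{28590658} \approx -8212.0 - 5347.0 i$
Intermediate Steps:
$h{\left(G,f \right)} = 7$
$d = -28591198$ ($d = 8819 \left(-3242\right) = -28591198$)
$-8212 - \sqrt{d + \left(75 h{\left(-1,-2 \right)} + 15\right)} = -8212 - \sqrt{-28591198 + \left(75 \cdot 7 + 15\right)} = -8212 - \sqrt{-28591198 + \left(525 + 15\right)} = -8212 - \sqrt{-28591198 + 540} = -8212 - \sqrt{-28590658} = -8212 - i \sqrt{28590658}$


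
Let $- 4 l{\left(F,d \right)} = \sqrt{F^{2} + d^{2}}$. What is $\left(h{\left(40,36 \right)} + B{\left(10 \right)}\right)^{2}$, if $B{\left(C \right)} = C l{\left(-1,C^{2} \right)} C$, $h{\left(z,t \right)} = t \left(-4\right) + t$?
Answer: $6262289 + 5400 \sqrt{10001} \approx 6.8023 \cdot 10^{6}$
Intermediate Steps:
$l{\left(F,d \right)} = - \frac{\sqrt{F^{2} + d^{2}}}{4}$
$h{\left(z,t \right)} = - 3 t$ ($h{\left(z,t \right)} = - 4 t + t = - 3 t$)
$B{\left(C \right)} = - \frac{C^{2} \sqrt{1 + C^{4}}}{4}$ ($B{\left(C \right)} = C \left(- \frac{\sqrt{\left(-1\right)^{2} + \left(C^{2}\right)^{2}}}{4}\right) C = C \left(- \frac{\sqrt{1 + C^{4}}}{4}\right) C = - \frac{C \sqrt{1 + C^{4}}}{4} C = - \frac{C^{2} \sqrt{1 + C^{4}}}{4}$)
$\left(h{\left(40,36 \right)} + B{\left(10 \right)}\right)^{2} = \left(\left(-3\right) 36 - \frac{10^{2} \sqrt{1 + 10^{4}}}{4}\right)^{2} = \left(-108 - 25 \sqrt{1 + 10000}\right)^{2} = \left(-108 - 25 \sqrt{10001}\right)^{2}$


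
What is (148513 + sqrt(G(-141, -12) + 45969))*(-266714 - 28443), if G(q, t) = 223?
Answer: -43834651541 - 1180628*sqrt(2887) ≈ -4.3898e+10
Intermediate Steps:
(148513 + sqrt(G(-141, -12) + 45969))*(-266714 - 28443) = (148513 + sqrt(223 + 45969))*(-266714 - 28443) = (148513 + sqrt(46192))*(-295157) = (148513 + 4*sqrt(2887))*(-295157) = -43834651541 - 1180628*sqrt(2887)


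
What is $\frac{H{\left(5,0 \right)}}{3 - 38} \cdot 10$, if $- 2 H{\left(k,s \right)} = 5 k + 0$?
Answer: $\frac{25}{7} \approx 3.5714$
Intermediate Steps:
$H{\left(k,s \right)} = - \frac{5 k}{2}$ ($H{\left(k,s \right)} = - \frac{5 k + 0}{2} = - \frac{5 k}{2}$)
$\frac{H{\left(5,0 \right)}}{3 - 38} \cdot 10 = \frac{\left(- \frac{5}{2}\right) 5}{3 - 38} \cdot 10 = - \frac{25}{2 \left(-35\right)} 10 = \left(- \frac{25}{2}\right) \left(- \frac{1}{35}\right) 10 = \frac{5}{14} \cdot 10 = \frac{25}{7}$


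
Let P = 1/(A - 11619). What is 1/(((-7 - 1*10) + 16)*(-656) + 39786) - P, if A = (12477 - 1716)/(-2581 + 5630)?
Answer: 39680807/358069120485 ≈ 0.00011082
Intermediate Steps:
A = 10761/3049 ≈ 3.5294
P = -3049/35415570 (P = 1/(10761/3049 - 11619) = 1/(-35415570/3049) = -3049/35415570 ≈ -8.6092e-5)
1/(((-7 - 1*10) + 16)*(-656) + 39786) - P = 1/(((-7 - 1*10) + 16)*(-656) + 39786) - 1*(-3049/35415570) = 1/(((-7 - 10) + 16)*(-656) + 39786) + 3049/35415570 = 1/((-17 + 16)*(-656) + 39786) + 3049/35415570 = 1/(-1*(-656) + 39786) + 3049/35415570 = 1/(656 + 39786) + 3049/35415570 = 1/40442 + 3049/35415570 = 39680807/358069120485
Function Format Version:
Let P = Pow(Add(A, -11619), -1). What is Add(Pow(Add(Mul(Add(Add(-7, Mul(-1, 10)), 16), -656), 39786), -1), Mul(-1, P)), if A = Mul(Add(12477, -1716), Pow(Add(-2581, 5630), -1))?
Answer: Rational(39680807, 358069120485) ≈ 0.00011082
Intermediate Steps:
A = Rational(10761, 3049) (A = Mul(10761, Pow(3049, -1)) = Mul(10761, Rational(1, 3049)) = Rational(10761, 3049) ≈ 3.5294)
P = Rational(-3049, 35415570) (P = Pow(Add(Rational(10761, 3049), -11619), -1) = Pow(Rational(-35415570, 3049), -1) = Rational(-3049, 35415570) ≈ -8.6092e-5)
Add(Pow(Add(Mul(Add(Add(-7, Mul(-1, 10)), 16), -656), 39786), -1), Mul(-1, P)) = Add(Pow(Add(Mul(Add(Add(-7, Mul(-1, 10)), 16), -656), 39786), -1), Mul(-1, Rational(-3049, 35415570))) = Add(Pow(Add(Mul(Add(Add(-7, -10), 16), -656), 39786), -1), Rational(3049, 35415570)) = Add(Pow(Add(Mul(Add(-17, 16), -656), 39786), -1), Rational(3049, 35415570)) = Add(Pow(Add(Mul(-1, -656), 39786), -1), Rational(3049, 35415570)) = Add(Pow(Add(656, 39786), -1), Rational(3049, 35415570)) = Add(Pow(40442, -1), Rational(3049, 35415570)) = Add(Rational(1, 40442), Rational(3049, 35415570)) = Rational(39680807, 358069120485)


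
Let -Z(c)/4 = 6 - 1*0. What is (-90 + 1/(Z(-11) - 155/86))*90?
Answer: -17981640/2219 ≈ -8103.5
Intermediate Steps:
Z(c) = -24 (Z(c) = -4*(6 - 1*0) = -4*(6 + 0) = -4*6 = -24)
(-90 + 1/(Z(-11) - 155/86))*90 = (-90 + 1/(-24 - 155/86))*90 = (-90 + 1/(-2219/86))*90 = (-90 - 86/2219)*90 = -199796/2219*90 = -17981640/2219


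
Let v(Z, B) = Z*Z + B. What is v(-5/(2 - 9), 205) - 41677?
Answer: -2032103/49 ≈ -41472.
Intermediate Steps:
v(Z, B) = B + Z² (v(Z, B) = Z² + B = B + Z²)
v(-5/(2 - 9), 205) - 41677 = (205 + (-5/(2 - 9))²) - 41677 = (205 + (-5/(-7))²) - 41677 = (205 + (-5*(-⅐))²) - 41677 = (205 + (5/7)²) - 41677 = (205 + 25/49) - 41677 = 10070/49 - 41677 = -2032103/49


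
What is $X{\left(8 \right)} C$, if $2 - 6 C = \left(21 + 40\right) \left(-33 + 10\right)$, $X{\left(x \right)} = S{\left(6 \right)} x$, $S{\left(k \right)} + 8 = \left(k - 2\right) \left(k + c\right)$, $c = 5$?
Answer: $67440$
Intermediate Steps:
$S{\left(k \right)} = -8 + \left(-2 + k\right) \left(5 + k\right)$ ($S{\left(k \right)} = -8 + \left(k - 2\right) \left(k + 5\right) = -8 + \left(-2 + k\right) \left(5 + k\right)$)
$X{\left(x \right)} = 36 x$ ($X{\left(x \right)} = \left(-18 + 6^{2} + 3 \cdot 6\right) x = \left(-18 + 36 + 18\right) x = 36 x$)
$C = \frac{1405}{6}$ ($C = \frac{1}{3} - \frac{\left(21 + 40\right) \left(-33 + 10\right)}{6} = \frac{1}{3} - \frac{61 \left(-23\right)}{6} = \frac{1}{3} - - \frac{1403}{6} = \frac{1}{3} + \frac{1403}{6} = \frac{1405}{6} \approx 234.17$)
$X{\left(8 \right)} C = 36 \cdot 8 \cdot \frac{1405}{6} = 288 \cdot \frac{1405}{6} = 67440$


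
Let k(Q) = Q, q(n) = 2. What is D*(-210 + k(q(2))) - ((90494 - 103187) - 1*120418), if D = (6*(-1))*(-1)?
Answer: 131863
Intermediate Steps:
D = 6 (D = -6*(-1) = 6)
D*(-210 + k(q(2))) - ((90494 - 103187) - 1*120418) = 6*(-210 + 2) - ((90494 - 103187) - 1*120418) = 6*(-208) - (-12693 - 120418) = -1248 - 1*(-133111) = -1248 + 133111 = 131863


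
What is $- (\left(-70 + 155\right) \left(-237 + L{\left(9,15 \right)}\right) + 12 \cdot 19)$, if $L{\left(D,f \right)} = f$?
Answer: $18642$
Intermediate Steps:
$- (\left(-70 + 155\right) \left(-237 + L{\left(9,15 \right)}\right) + 12 \cdot 19) = - (\left(-70 + 155\right) \left(-237 + 15\right) + 12 \cdot 19) = - (85 \left(-222\right) + 228) = - (-18870 + 228) = \left(-1\right) \left(-18642\right) = 18642$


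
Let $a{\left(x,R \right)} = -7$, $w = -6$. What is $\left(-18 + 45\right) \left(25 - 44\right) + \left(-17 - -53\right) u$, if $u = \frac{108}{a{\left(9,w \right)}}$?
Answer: $- \frac{7479}{7} \approx -1068.4$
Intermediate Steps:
$u = - \frac{108}{7}$ ($u = \frac{108}{-7} = 108 \left(- \frac{1}{7}\right) = - \frac{108}{7} \approx -15.429$)
$\left(-18 + 45\right) \left(25 - 44\right) + \left(-17 - -53\right) u = \left(-18 + 45\right) \left(25 - 44\right) + \left(-17 - -53\right) \left(- \frac{108}{7}\right) = 27 \left(-19\right) + \left(-17 + 53\right) \left(- \frac{108}{7}\right) = -513 + 36 \left(- \frac{108}{7}\right) = -513 - \frac{3888}{7} = - \frac{7479}{7}$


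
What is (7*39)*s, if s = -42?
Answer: -11466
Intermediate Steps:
(7*39)*s = (7*39)*(-42) = 273*(-42) = -11466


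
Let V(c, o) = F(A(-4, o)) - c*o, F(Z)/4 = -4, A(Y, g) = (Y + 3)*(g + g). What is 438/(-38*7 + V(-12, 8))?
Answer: -73/31 ≈ -2.3548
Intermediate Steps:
A(Y, g) = 2*g*(3 + Y) (A(Y, g) = (3 + Y)*(2*g) = 2*g*(3 + Y))
F(Z) = -16 (F(Z) = 4*(-4) = -16)
V(c, o) = -16 - c*o
438/(-38*7 + V(-12, 8)) = 438/(-38*7 + (-16 - 1*(-12)*8)) = 438/(-266 + (-16 + 96)) = 438/(-266 + 80) = 438/(-186) = 438*(-1/186) = -73/31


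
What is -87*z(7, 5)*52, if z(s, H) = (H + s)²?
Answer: -651456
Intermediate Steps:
-87*z(7, 5)*52 = -87*(5 + 7)²*52 = -87*12²*52 = -87*144*52 = -12528*52 = -651456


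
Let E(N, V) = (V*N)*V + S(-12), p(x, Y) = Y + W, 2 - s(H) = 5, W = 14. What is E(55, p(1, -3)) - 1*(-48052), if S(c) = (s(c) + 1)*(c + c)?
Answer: 54755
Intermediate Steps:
s(H) = -3 (s(H) = 2 - 1*5 = 2 - 5 = -3)
S(c) = -4*c (S(c) = (-3 + 1)*(c + c) = -4*c)
p(x, Y) = 14 + Y (p(x, Y) = Y + 14 = 14 + Y)
E(N, V) = 48 + N*V² (E(N, V) = (V*N)*V - 4*(-12) = (N*V)*V + 48 = N*V² + 48 = 48 + N*V²)
E(55, p(1, -3)) - 1*(-48052) = (48 + 55*(14 - 3)²) - 1*(-48052) = (48 + 55*11²) + 48052 = (48 + 55*121) + 48052 = (48 + 6655) + 48052 = 6703 + 48052 = 54755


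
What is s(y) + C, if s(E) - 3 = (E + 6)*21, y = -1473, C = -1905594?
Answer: -1936398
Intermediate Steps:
s(E) = 129 + 21*E (s(E) = 3 + (E + 6)*21 = 3 + (6 + E)*21 = 3 + (126 + 21*E) = 129 + 21*E)
s(y) + C = (129 + 21*(-1473)) - 1905594 = (129 - 30933) - 1905594 = -30804 - 1905594 = -1936398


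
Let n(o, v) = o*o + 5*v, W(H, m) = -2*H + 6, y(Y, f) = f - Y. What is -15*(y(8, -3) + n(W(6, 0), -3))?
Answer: -150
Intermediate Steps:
W(H, m) = 6 - 2*H
n(o, v) = o**2 + 5*v
-15*(y(8, -3) + n(W(6, 0), -3)) = -15*((-3 - 1*8) + ((6 - 2*6)**2 + 5*(-3))) = -15*((-3 - 8) + ((6 - 12)**2 - 15)) = -15*(-11 + ((-6)**2 - 15)) = -15*(-11 + (36 - 15)) = -15*(-11 + 21) = -15*10 = -150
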